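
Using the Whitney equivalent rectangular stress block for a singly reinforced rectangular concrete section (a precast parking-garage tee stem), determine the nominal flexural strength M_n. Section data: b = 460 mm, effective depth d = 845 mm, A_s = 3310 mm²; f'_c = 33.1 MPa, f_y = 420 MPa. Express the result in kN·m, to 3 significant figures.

M_n ≈ 1100 kN·m

T = A_s f_y = 3310 × 420 = 1390200 N = 1390.2 kN.
From C = T: a = T/(0.85 f'_c b) = 1390200/(0.85 × 33.1 × 460) = 107.42 mm.
M_n = T(d − a/2) = 1390.2 kN × (845 − 53.71) mm = 1100.05 kN·m.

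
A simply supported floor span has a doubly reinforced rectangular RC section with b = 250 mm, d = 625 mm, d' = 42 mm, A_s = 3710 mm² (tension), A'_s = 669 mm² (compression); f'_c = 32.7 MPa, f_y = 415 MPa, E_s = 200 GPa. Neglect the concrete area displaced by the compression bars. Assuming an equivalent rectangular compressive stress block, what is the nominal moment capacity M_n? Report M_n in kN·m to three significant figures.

Assume both tension and compression steel yield.
Net tension couple steel: A_s − A'_s = 3041 mm².
a = (A_s − A'_s) f_y / (0.85 f'_c b) = 1262015/(0.85 × 32.7 × 250) = 181.62 mm.
c = a/β₁ = 181.62/0.816 = 222.57 mm; ε'_s = 0.003(c − d')/c = 0.0024 ≥ f_y/E_s = 0.0021, so compression steel does yield.
M_n = (A_s − A'_s) f_y (d − a/2) + A'_s f_y (d − d') = [1262015 × (625 − 90.81) + 277635 × (625 − 42)] × 10⁻⁶ = 674.16 + 161.86 = 836.02 kN·m.

M_n ≈ 836 kN·m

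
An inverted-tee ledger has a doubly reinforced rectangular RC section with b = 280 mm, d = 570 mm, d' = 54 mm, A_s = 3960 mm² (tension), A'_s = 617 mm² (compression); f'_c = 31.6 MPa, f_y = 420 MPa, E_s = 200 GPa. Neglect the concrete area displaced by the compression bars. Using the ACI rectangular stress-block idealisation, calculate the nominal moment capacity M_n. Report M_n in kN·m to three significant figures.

Assume both tension and compression steel yield.
Net tension couple steel: A_s − A'_s = 3343 mm².
a = (A_s − A'_s) f_y / (0.85 f'_c b) = 1404060/(0.85 × 31.6 × 280) = 186.69 mm.
c = a/β₁ = 186.69/0.824 = 226.57 mm; ε'_s = 0.003(c − d')/c = 0.0023 ≥ f_y/E_s = 0.0021, so compression steel does yield.
M_n = (A_s − A'_s) f_y (d − a/2) + A'_s f_y (d − d') = [1404060 × (570 − 93.345) + 259140 × (570 − 54)] × 10⁻⁶ = 669.25 + 133.72 = 802.97 kN·m.

M_n ≈ 803 kN·m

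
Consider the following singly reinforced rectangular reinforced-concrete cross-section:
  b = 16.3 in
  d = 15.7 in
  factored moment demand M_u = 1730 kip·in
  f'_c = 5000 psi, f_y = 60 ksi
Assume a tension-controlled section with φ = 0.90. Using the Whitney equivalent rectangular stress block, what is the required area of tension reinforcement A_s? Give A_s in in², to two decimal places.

M_n = M_u/φ = 1730/0.90 = 1922.22 kip·in.
From M_n = 0.85 f'_c a b (d − a/2):
a = d − √(d² − 2M_n/(0.85 f'_c b)) = 15.7 − √(15.7² − 2 × 1922.22/(0.85 × 5 × 16.3)) = 1.880 in.
A_s = 0.85 f'_c a b / f_y = 0.85 × 5 × 1.880 × 16.3 / 60 = 2.171 in².

A_s ≈ 2.17 in²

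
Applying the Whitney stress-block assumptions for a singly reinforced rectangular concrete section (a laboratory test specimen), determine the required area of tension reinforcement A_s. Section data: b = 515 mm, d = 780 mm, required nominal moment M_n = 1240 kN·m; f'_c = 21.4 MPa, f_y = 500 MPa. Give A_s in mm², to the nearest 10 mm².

With M_n = 0.85 f'_c a b (d − a/2), solve the quadratic for a:
a = d − √(d² − 2M_n/(0.85 f'_c b)) = 780 − √(780² − 2 × 1240×10⁶/(0.85 × 21.4 × 515)) = 193.77 mm.
A_s = 0.85 f'_c a b / f_y = 0.85 × 21.4 × 193.77 × 515 / 500 = 3630.4 mm².

A_s ≈ 3630 mm²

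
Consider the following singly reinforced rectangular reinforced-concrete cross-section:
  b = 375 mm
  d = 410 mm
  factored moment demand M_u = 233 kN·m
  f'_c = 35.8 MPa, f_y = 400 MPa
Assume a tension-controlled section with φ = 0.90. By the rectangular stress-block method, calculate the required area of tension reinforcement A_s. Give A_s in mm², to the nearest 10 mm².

M_n = M_u/φ = 233/0.90 = 258.889 kN·m.
With M_n = 0.85 f'_c a b (d − a/2), solve the quadratic for a:
a = d − √(d² − 2M_n/(0.85 f'_c b)) = 410 − √(410² − 2 × 258.889×10⁶/(0.85 × 35.8 × 375)) = 59.68 mm.
A_s = 0.85 f'_c a b / f_y = 0.85 × 35.8 × 59.68 × 375 / 400 = 1702.6 mm².

A_s ≈ 1700 mm²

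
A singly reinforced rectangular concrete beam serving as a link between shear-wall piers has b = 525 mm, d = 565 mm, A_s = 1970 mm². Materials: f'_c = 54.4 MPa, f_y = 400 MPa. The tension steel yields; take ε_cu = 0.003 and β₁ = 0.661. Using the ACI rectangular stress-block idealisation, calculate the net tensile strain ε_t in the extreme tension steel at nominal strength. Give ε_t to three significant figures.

ε_t ≈ 0.0315

a = A_s f_y/(0.85 f'_c b) = 32.46 mm.
β₁ = 0.661, so c = a/β₁ = 32.46/0.661 = 49.11 mm.
From the linear strain diagram with ε_cu = 0.003: ε_t = 0.003 (d − c)/c = 0.003 × (565 − 49.11)/49.11 = 0.0315.
Since ε_t ≥ 0.005, the section is tension-controlled.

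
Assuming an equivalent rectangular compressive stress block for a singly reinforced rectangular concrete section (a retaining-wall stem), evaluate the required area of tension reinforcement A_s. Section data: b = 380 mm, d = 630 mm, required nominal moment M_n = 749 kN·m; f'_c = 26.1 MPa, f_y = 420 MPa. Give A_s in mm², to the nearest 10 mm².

With M_n = 0.85 f'_c a b (d − a/2), solve the quadratic for a:
a = d − √(d² − 2M_n/(0.85 f'_c b)) = 630 − √(630² − 2 × 749×10⁶/(0.85 × 26.1 × 380)) = 161.80 mm.
A_s = 0.85 f'_c a b / f_y = 0.85 × 26.1 × 161.80 × 380 / 420 = 3247.7 mm².

A_s ≈ 3250 mm²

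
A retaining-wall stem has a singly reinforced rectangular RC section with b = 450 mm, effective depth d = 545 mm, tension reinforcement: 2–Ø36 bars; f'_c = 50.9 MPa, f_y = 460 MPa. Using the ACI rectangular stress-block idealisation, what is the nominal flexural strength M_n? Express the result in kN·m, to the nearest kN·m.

M_n ≈ 488 kN·m

A_s = 2 × 1018 = 2036 mm².
T = A_s f_y = 2036 × 460 = 936560 N = 936.56 kN.
From C = T: a = T/(0.85 f'_c b) = 936560/(0.85 × 50.9 × 450) = 48.10 mm.
M_n = T(d − a/2) = 936.56 kN × (545 − 24.05) mm = 487.90 kN·m.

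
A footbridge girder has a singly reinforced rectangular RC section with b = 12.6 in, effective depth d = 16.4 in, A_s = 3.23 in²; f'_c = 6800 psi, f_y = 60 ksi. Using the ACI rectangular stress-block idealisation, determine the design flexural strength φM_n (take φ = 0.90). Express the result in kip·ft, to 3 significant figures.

φM_n ≈ 219 kip·ft

T = A_s f_y = 3.23 × 60 = 193.8 kips.
a = T/(0.85 f'_c b) = 193.8/(0.85 × 6.8 × 12.6) = 2.661 in.
M_n = T(d − a/2) = 193.8 × (16.4 − 1.3305) = 2920.5 kip·in = 2920.5/12 = 243.38 kip·ft.
φM_n = 0.90 × 243.38 = 219.04 kip·ft.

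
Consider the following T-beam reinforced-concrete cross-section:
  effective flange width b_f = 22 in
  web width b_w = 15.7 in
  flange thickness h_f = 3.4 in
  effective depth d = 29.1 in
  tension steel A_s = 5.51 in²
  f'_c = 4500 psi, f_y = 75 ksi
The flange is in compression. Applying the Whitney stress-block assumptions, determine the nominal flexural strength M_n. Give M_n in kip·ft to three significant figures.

M_n ≈ 914 kip·ft

Tension: T = A_s f_y = 5.51 × 75 = 413.25 kips.
Try a within the flange: a = T/(0.85 f'_c b_f) = 413.25/(0.85 × 4.5 × 22) = 4.911 in.
a = 4.911 > h_f = 3.4 in: the block extends into the web. Split into flange-overhang and web parts.
C_f = 0.85 f'_c (b_f − b_w) h_f = 0.85 × 4.5 × (22 − 15.7) × 3.4 = 81.9 kips.
Remaining web compression depth: a_w = (T − C_f)/(0.85 f'_c b_w) = (413.25 − 81.9)/(0.85 × 4.5 × 15.7) = 5.518 in.
M_n = C_f(d − h_f/2) + (T − C_f)(d − a_w/2) = 81.9 × (29.1 − 1.7) + 331.35 × (29.1 − 2.759) = 2244.1 + 8728.1 = 10972.2 kip·in.
M_n = 10972.2/12 = 914.35 kip·ft.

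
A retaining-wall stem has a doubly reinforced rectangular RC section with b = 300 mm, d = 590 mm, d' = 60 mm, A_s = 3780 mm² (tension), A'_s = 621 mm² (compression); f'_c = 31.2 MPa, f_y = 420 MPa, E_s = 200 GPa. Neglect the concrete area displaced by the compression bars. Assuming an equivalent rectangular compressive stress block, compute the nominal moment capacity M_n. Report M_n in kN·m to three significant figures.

Assume both tension and compression steel yield.
Net tension couple steel: A_s − A'_s = 3159 mm².
a = (A_s − A'_s) f_y / (0.85 f'_c b) = 1326780/(0.85 × 31.2 × 300) = 166.76 mm.
c = a/β₁ = 166.76/0.827 = 201.64 mm; ε'_s = 0.003(c − d')/c = 0.0021 ≥ f_y/E_s = 0.0021, so compression steel does yield.
M_n = (A_s − A'_s) f_y (d − a/2) + A'_s f_y (d − d') = [1326780 × (590 − 83.38) + 260820 × (590 − 60)] × 10⁻⁶ = 672.17 + 138.23 = 810.40 kN·m.

M_n ≈ 810 kN·m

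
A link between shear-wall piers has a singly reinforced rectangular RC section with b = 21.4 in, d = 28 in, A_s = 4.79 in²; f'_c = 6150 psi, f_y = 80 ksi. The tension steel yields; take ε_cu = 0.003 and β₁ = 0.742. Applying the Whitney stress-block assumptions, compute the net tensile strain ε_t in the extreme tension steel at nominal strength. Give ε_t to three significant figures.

ε_t ≈ 0.0152

a = A_s f_y/(0.85 f'_c b) = 3.425 in.
β₁ = 0.742, so c = a/β₁ = 3.425/0.742 = 4.616 in.
From the linear strain diagram with ε_cu = 0.003: ε_t = 0.003 (d − c)/c = 0.003 × (28 − 4.616)/4.616 = 0.0152.
Since ε_t ≥ 0.005, the section is tension-controlled.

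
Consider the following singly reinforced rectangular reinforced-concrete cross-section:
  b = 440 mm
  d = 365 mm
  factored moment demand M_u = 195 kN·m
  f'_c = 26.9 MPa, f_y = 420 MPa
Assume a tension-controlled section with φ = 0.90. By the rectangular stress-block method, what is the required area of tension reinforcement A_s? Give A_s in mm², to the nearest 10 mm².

A_s ≈ 1550 mm²

M_n = M_u/φ = 195/0.90 = 216.667 kN·m.
With M_n = 0.85 f'_c a b (d − a/2), solve the quadratic for a:
a = d − √(d² − 2M_n/(0.85 f'_c b)) = 365 − √(365² − 2 × 216.667×10⁶/(0.85 × 26.9 × 440)) = 64.75 mm.
A_s = 0.85 f'_c a b / f_y = 0.85 × 26.9 × 64.75 × 440 / 420 = 1551.0 mm².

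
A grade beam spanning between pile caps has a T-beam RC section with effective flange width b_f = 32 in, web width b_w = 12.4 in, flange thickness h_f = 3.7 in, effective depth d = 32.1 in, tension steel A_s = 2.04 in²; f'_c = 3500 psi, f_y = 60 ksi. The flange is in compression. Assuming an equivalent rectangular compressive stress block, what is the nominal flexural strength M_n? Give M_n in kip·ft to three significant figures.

Tension: T = A_s f_y = 2.04 × 60 = 122.4 kips.
Try a within the flange: a = T/(0.85 f'_c b_f) = 122.4/(0.85 × 3.5 × 32) = 1.286 in.
Since a = 1.286 ≤ h_f = 3.7 in, the stress block lies entirely in the flange; analyse as a rectangular beam of width b_f.
M_n = T(d − a/2) = 122.4 × (32.1 − 0.643) = 3850.3 kip·in.
M_n = 3850.3/12 = 320.86 kip·ft.

M_n ≈ 321 kip·ft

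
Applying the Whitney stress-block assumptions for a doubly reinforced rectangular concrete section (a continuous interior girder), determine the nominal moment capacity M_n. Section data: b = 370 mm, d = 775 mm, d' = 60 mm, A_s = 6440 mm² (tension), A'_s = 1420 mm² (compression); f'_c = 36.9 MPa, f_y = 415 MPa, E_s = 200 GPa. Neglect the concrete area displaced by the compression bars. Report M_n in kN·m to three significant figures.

Assume both tension and compression steel yield.
Net tension couple steel: A_s − A'_s = 5020 mm².
a = (A_s − A'_s) f_y / (0.85 f'_c b) = 2083300/(0.85 × 36.9 × 370) = 179.52 mm.
c = a/β₁ = 179.52/0.786 = 228.40 mm; ε'_s = 0.003(c − d')/c = 0.0022 ≥ f_y/E_s = 0.0021, so compression steel does yield.
M_n = (A_s − A'_s) f_y (d − a/2) + A'_s f_y (d − d') = [2083300 × (775 − 89.76) + 589300 × (775 − 60)] × 10⁻⁶ = 1427.56 + 421.35 = 1848.91 kN·m.

M_n ≈ 1850 kN·m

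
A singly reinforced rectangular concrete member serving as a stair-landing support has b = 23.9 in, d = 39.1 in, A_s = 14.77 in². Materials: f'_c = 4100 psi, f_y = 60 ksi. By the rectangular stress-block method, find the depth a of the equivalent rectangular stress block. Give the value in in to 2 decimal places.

a ≈ 10.64 in

T = A_s f_y = 14.77 × 60 = 886.2 kips.
a = T/(0.85 f'_c b) = 886.2/(0.85 × 4.1 × 23.9) = 10.64 in.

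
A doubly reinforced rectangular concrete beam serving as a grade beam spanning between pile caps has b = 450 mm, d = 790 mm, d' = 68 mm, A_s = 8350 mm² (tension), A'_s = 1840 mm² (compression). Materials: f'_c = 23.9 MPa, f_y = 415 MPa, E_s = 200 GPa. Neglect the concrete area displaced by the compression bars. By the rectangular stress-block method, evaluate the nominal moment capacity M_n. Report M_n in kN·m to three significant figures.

M_n ≈ 2290 kN·m

Assume both tension and compression steel yield.
Net tension couple steel: A_s − A'_s = 6510 mm².
a = (A_s − A'_s) f_y / (0.85 f'_c b) = 2701650/(0.85 × 23.9 × 450) = 295.53 mm.
c = a/β₁ = 295.53/0.85 = 347.68 mm; ε'_s = 0.003(c − d')/c = 0.0024 ≥ f_y/E_s = 0.0021, so compression steel does yield.
M_n = (A_s − A'_s) f_y (d − a/2) + A'_s f_y (d − d') = [2701650 × (790 − 147.765) + 763600 × (790 − 68)] × 10⁻⁶ = 1735.09 + 551.32 = 2286.41 kN·m.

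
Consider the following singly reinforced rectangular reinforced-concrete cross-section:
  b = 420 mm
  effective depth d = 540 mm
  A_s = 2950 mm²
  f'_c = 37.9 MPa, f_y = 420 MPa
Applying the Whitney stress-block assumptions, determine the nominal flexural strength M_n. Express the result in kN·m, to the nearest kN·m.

T = A_s f_y = 2950 × 420 = 1239000 N = 1239 kN.
From C = T: a = T/(0.85 f'_c b) = 1239000/(0.85 × 37.9 × 420) = 91.57 mm.
M_n = T(d − a/2) = 1239 kN × (540 − 45.785) mm = 612.33 kN·m.

M_n ≈ 612 kN·m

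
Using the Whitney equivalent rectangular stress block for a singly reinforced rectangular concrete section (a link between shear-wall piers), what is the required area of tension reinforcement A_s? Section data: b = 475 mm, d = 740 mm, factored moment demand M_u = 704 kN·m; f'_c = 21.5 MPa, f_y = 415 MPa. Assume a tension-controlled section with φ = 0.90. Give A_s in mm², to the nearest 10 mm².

M_n = M_u/φ = 704/0.90 = 782.222 kN·m.
With M_n = 0.85 f'_c a b (d − a/2), solve the quadratic for a:
a = d − √(d² − 2M_n/(0.85 f'_c b)) = 740 − √(740² − 2 × 782.222×10⁶/(0.85 × 21.5 × 475)) = 133.88 mm.
A_s = 0.85 f'_c a b / f_y = 0.85 × 21.5 × 133.88 × 475 / 415 = 2800.4 mm².

A_s ≈ 2800 mm²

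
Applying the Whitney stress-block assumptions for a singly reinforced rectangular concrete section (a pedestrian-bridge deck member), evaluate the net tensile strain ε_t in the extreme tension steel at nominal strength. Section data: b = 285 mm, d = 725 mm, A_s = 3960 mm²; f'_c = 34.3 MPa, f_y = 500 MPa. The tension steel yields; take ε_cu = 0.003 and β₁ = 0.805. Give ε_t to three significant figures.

a = A_s f_y/(0.85 f'_c b) = 238.29 mm.
β₁ = 0.805, so c = a/β₁ = 238.29/0.805 = 296.01 mm.
From the linear strain diagram with ε_cu = 0.003: ε_t = 0.003 (d − c)/c = 0.003 × (725 − 296.01)/296.01 = 0.00435.
ε_t is between 0.004 and 0.005 — transition zone.

ε_t ≈ 0.00435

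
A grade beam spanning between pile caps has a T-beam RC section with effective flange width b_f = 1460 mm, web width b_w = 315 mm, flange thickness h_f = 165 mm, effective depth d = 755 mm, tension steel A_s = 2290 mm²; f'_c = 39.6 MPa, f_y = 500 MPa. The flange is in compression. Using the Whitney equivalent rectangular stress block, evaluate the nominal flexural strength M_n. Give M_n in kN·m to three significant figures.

Tension: T = A_s f_y = 2290 × 500 = 1145000 N.
Try a within the flange: a = T/(0.85 f'_c b_f) = 1145000/(0.85 × 39.6 × 1460) = 23.30 mm.
Since a = 23.30 ≤ h_f = 165 mm, the stress block lies entirely in the flange; analyse as a rectangular beam of width b_f.
M_n = T(d − a/2) = 1145000 × (755 − 11.65) = 851.14 × 10⁶ N·mm.
M_n = 851.14 kN·m.

M_n ≈ 851 kN·m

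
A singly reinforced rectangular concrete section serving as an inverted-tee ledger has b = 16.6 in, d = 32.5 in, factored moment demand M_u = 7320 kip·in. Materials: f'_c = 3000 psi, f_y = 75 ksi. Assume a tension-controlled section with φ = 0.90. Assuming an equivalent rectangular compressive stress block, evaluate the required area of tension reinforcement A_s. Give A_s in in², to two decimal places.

A_s ≈ 3.71 in²

M_n = M_u/φ = 7320/0.90 = 8133.33 kip·in.
From M_n = 0.85 f'_c a b (d − a/2):
a = d − √(d² − 2M_n/(0.85 f'_c b)) = 32.5 − √(32.5² − 2 × 8133.33/(0.85 × 3 × 16.6)) = 6.578 in.
A_s = 0.85 f'_c a b / f_y = 0.85 × 3 × 6.578 × 16.6 / 75 = 3.713 in².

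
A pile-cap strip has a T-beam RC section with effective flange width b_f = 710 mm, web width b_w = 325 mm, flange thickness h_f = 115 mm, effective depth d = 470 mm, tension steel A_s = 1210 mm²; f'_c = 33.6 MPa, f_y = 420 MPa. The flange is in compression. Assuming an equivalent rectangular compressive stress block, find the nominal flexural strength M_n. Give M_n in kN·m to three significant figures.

Tension: T = A_s f_y = 1210 × 420 = 508200 N.
Try a within the flange: a = T/(0.85 f'_c b_f) = 508200/(0.85 × 33.6 × 710) = 25.06 mm.
Since a = 25.06 ≤ h_f = 115 mm, the stress block lies entirely in the flange; analyse as a rectangular beam of width b_f.
M_n = T(d − a/2) = 508200 × (470 − 12.53) = 232.49 × 10⁶ N·mm.
M_n = 232.49 kN·m.

M_n ≈ 232 kN·m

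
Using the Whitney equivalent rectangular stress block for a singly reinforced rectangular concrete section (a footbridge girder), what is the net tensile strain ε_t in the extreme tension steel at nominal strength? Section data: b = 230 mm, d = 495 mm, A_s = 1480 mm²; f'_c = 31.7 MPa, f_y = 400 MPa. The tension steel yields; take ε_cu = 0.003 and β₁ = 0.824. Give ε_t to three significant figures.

ε_t ≈ 0.00981

a = A_s f_y/(0.85 f'_c b) = 95.52 mm.
β₁ = 0.824, so c = a/β₁ = 95.52/0.824 = 115.92 mm.
From the linear strain diagram with ε_cu = 0.003: ε_t = 0.003 (d − c)/c = 0.003 × (495 − 115.92)/115.92 = 0.00981.
Since ε_t ≥ 0.005, the section is tension-controlled.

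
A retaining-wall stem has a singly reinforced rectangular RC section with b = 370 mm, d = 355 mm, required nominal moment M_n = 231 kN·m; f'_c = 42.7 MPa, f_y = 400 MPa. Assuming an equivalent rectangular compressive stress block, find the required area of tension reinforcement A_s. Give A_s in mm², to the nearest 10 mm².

With M_n = 0.85 f'_c a b (d − a/2), solve the quadratic for a:
a = d − √(d² − 2M_n/(0.85 f'_c b)) = 355 − √(355² − 2 × 231×10⁶/(0.85 × 42.7 × 370)) = 52.31 mm.
A_s = 0.85 f'_c a b / f_y = 0.85 × 42.7 × 52.31 × 370 / 400 = 1756.2 mm².

A_s ≈ 1760 mm²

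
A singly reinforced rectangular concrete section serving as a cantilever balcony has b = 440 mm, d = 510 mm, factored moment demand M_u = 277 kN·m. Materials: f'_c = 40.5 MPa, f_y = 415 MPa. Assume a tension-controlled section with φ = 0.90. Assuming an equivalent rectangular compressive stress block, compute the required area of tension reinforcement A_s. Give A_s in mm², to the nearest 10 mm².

M_n = M_u/φ = 277/0.90 = 307.778 kN·m.
With M_n = 0.85 f'_c a b (d − a/2), solve the quadratic for a:
a = d − √(d² − 2M_n/(0.85 f'_c b)) = 510 − √(510² − 2 × 307.778×10⁶/(0.85 × 40.5 × 440)) = 41.53 mm.
A_s = 0.85 f'_c a b / f_y = 0.85 × 40.5 × 41.53 × 440 / 415 = 1515.8 mm².

A_s ≈ 1520 mm²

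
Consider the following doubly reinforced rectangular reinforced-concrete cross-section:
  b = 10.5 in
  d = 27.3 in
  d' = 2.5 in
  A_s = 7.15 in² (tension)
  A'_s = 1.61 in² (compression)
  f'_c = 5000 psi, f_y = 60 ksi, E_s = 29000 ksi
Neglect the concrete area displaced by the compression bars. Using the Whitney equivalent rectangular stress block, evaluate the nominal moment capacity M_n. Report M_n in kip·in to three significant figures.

M_n ≈ 10200 kip·in

Assume both steels yield.
a = (A_s − A'_s) f_y/(0.85 f'_c b) = (7.15 − 1.61) × 60/(0.85 × 5 × 10.5) = 7.449 in.
c = a/β₁ = 7.449/0.8 = 9.311 in; ε'_s = 0.003(c − d')/c = 0.0022 ≥ ε_y = 0.0021, so the compression steel yields.
M_n = (A_s − A'_s) f_y (d − a/2) + A'_s f_y (d − d') = 332.4 × (27.3 − 3.7245) + 96.6 × (27.3 − 2.5) = 7836.5 + 2395.7 = 10232.2 kip·in.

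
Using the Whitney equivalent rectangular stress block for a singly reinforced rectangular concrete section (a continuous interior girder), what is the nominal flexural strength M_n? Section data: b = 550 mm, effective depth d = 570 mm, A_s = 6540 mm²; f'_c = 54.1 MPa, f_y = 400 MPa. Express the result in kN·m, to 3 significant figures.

M_n ≈ 1360 kN·m

T = A_s f_y = 6540 × 400 = 2616000 N = 2616 kN.
From C = T: a = T/(0.85 f'_c b) = 2616000/(0.85 × 54.1 × 550) = 103.43 mm.
M_n = T(d − a/2) = 2616 kN × (570 − 51.715) mm = 1355.83 kN·m.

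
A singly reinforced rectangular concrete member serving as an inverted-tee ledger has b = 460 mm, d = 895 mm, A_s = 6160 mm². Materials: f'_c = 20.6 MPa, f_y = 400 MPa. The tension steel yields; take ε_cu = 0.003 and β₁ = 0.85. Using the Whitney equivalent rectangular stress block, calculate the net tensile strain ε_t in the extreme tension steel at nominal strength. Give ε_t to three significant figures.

a = A_s f_y/(0.85 f'_c b) = 305.91 mm.
β₁ = 0.85, so c = a/β₁ = 305.91/0.85 = 359.89 mm.
From the linear strain diagram with ε_cu = 0.003: ε_t = 0.003 (d − c)/c = 0.003 × (895 − 359.89)/359.89 = 0.00446.
ε_t is between 0.004 and 0.005 — transition zone.

ε_t ≈ 0.00446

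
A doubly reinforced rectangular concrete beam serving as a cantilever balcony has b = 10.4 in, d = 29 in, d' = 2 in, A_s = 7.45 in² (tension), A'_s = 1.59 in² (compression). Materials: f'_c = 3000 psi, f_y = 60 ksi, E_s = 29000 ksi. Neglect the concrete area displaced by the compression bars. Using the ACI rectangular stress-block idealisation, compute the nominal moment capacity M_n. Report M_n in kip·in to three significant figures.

Assume both steels yield.
a = (A_s − A'_s) f_y/(0.85 f'_c b) = (7.45 − 1.59) × 60/(0.85 × 3 × 10.4) = 13.258 in.
c = a/β₁ = 13.258/0.85 = 15.598 in; ε'_s = 0.003(c − d')/c = 0.0026 ≥ ε_y = 0.0021, so the compression steel yields.
M_n = (A_s − A'_s) f_y (d − a/2) + A'_s f_y (d − d') = 351.6 × (29 − 6.629) + 95.4 × (29 − 2) = 7865.6 + 2575.8 = 10441.4 kip·in.

M_n ≈ 10400 kip·in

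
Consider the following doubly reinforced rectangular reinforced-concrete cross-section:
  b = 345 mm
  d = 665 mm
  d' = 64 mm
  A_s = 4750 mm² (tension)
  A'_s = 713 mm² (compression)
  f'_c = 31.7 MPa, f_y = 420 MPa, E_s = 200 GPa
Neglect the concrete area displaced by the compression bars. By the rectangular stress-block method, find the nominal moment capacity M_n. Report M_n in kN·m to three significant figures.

Assume both tension and compression steel yield.
Net tension couple steel: A_s − A'_s = 4037 mm².
a = (A_s − A'_s) f_y / (0.85 f'_c b) = 1695540/(0.85 × 31.7 × 345) = 182.39 mm.
c = a/β₁ = 182.39/0.824 = 221.35 mm; ε'_s = 0.003(c − d')/c = 0.0021 ≥ f_y/E_s = 0.0021, so compression steel does yield.
M_n = (A_s − A'_s) f_y (d − a/2) + A'_s f_y (d − d') = [1695540 × (665 − 91.195) + 299460 × (665 − 64)] × 10⁻⁶ = 972.91 + 179.98 = 1152.89 kN·m.

M_n ≈ 1150 kN·m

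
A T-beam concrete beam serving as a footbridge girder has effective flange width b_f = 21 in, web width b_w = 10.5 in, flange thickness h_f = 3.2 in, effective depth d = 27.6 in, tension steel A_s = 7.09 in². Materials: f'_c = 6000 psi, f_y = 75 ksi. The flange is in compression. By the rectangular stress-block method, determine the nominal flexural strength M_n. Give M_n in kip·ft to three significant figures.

M_n ≈ 1100 kip·ft

Tension: T = A_s f_y = 7.09 × 75 = 531.75 kips.
Try a within the flange: a = T/(0.85 f'_c b_f) = 531.75/(0.85 × 6 × 21) = 4.965 in.
a = 4.965 > h_f = 3.2 in: the block extends into the web. Split into flange-overhang and web parts.
C_f = 0.85 f'_c (b_f − b_w) h_f = 0.85 × 6 × (21 − 10.5) × 3.2 = 171.4 kips.
Remaining web compression depth: a_w = (T − C_f)/(0.85 f'_c b_w) = (531.75 − 171.4)/(0.85 × 6 × 10.5) = 6.729 in.
M_n = C_f(d − h_f/2) + (T − C_f)(d − a_w/2) = 171.4 × (27.6 − 1.6) + 360.35 × (27.6 − 3.3645) = 4456.4 + 8733.3 = 13189.7 kip·in.
M_n = 13189.7/12 = 1099.14 kip·ft.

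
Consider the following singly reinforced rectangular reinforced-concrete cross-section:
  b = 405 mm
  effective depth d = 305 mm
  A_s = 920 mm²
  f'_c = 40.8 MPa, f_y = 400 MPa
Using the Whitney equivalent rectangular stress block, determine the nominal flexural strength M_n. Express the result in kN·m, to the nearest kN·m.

T = A_s f_y = 920 × 400 = 368000 N = 368 kN.
From C = T: a = T/(0.85 f'_c b) = 368000/(0.85 × 40.8 × 405) = 26.20 mm.
M_n = T(d − a/2) = 368 kN × (305 − 13.1) mm = 107.42 kN·m.

M_n ≈ 107 kN·m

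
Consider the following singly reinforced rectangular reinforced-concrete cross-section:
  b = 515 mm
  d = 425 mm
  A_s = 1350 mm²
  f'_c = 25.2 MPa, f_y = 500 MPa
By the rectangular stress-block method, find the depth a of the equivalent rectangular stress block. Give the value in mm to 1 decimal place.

a ≈ 61.2 mm

T = A_s f_y = 1350 × 500 = 675000 N = 675 kN.
Setting C = 0.85 f'_c a b equal to T: a = 675000/(0.85 × 25.2 × 515) = 61.2 mm.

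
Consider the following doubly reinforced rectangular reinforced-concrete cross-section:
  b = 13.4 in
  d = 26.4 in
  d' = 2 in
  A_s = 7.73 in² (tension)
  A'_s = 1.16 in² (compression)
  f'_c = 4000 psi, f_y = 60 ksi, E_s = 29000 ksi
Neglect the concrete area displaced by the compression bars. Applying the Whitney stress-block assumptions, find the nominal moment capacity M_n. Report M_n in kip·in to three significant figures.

Assume both steels yield.
a = (A_s − A'_s) f_y/(0.85 f'_c b) = (7.73 − 1.16) × 60/(0.85 × 4 × 13.4) = 8.652 in.
c = a/β₁ = 8.652/0.85 = 10.179 in; ε'_s = 0.003(c − d')/c = 0.0024 ≥ ε_y = 0.0021, so the compression steel yields.
M_n = (A_s − A'_s) f_y (d − a/2) + A'_s f_y (d − d') = 394.2 × (26.4 − 4.326) + 69.6 × (26.4 − 2) = 8701.6 + 1698.2 = 10399.8 kip·in.

M_n ≈ 10400 kip·in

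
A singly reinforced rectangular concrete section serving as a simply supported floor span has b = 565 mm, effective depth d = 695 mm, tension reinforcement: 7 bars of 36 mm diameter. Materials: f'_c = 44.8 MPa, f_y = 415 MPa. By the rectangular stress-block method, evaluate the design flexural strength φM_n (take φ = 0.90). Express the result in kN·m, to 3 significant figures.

A_s = 7 × 1018 = 7126 mm².
T = A_s f_y = 7126 × 415 = 2957290 N = 2957.29 kN.
From C = T: a = T/(0.85 f'_c b) = 2957290/(0.85 × 44.8 × 565) = 137.45 mm.
M_n = T(d − a/2) = 2957.29 kN × (695 − 68.725) mm = 1852.08 kN·m.
φM_n = 0.90 × 1852.08 = 1666.87 kN·m.

φM_n ≈ 1670 kN·m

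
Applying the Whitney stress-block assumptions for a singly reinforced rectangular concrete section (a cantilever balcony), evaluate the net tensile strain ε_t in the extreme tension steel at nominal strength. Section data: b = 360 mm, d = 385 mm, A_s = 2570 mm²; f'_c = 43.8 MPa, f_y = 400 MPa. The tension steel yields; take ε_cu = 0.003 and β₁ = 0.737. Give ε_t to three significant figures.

ε_t ≈ 0.00810

a = A_s f_y/(0.85 f'_c b) = 76.70 mm.
β₁ = 0.737, so c = a/β₁ = 76.70/0.737 = 104.07 mm.
From the linear strain diagram with ε_cu = 0.003: ε_t = 0.003 (d − c)/c = 0.003 × (385 − 104.07)/104.07 = 0.00810.
Since ε_t ≥ 0.005, the section is tension-controlled.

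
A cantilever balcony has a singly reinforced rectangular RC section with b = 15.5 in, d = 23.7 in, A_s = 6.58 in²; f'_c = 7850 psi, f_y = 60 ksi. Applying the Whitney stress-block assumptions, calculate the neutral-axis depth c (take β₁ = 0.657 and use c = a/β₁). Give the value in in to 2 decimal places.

T = A_s f_y = 6.58 × 60 = 394.8 kips.
a = T/(0.85 f'_c b) = 394.8/(0.85 × 7.85 × 15.5) = 3.8173 in.
With β₁ = 0.657, c = a/β₁ = 3.8173/0.657 = 5.81 in.

c ≈ 5.81 in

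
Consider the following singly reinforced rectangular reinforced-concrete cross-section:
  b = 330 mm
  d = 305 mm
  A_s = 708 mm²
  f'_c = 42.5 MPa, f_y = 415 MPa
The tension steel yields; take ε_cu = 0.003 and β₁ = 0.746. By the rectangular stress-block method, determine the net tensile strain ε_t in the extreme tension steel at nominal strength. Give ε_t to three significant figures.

a = A_s f_y/(0.85 f'_c b) = 24.65 mm.
β₁ = 0.746, so c = a/β₁ = 24.65/0.746 = 33.04 mm.
From the linear strain diagram with ε_cu = 0.003: ε_t = 0.003 (d − c)/c = 0.003 × (305 − 33.04)/33.04 = 0.0247.
Since ε_t ≥ 0.005, the section is tension-controlled.

ε_t ≈ 0.0247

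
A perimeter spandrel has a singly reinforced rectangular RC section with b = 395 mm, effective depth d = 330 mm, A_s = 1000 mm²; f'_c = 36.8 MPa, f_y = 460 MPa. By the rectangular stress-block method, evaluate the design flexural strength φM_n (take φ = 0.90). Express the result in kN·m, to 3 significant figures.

φM_n ≈ 129 kN·m

T = A_s f_y = 1000 × 460 = 460000 N = 460 kN.
From C = T: a = T/(0.85 f'_c b) = 460000/(0.85 × 36.8 × 395) = 37.23 mm.
M_n = T(d − a/2) = 460 kN × (330 − 18.615) mm = 143.24 kN·m.
φM_n = 0.90 × 143.24 = 128.92 kN·m.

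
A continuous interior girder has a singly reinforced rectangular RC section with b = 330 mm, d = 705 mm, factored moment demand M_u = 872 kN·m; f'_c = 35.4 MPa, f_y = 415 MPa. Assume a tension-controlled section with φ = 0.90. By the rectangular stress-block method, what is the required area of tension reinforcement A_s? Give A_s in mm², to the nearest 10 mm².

M_n = M_u/φ = 872/0.90 = 968.889 kN·m.
With M_n = 0.85 f'_c a b (d − a/2), solve the quadratic for a:
a = d − √(d² − 2M_n/(0.85 f'_c b)) = 705 − √(705² − 2 × 968.889×10⁶/(0.85 × 35.4 × 330)) = 155.57 mm.
A_s = 0.85 f'_c a b / f_y = 0.85 × 35.4 × 155.57 × 330 / 415 = 3722.3 mm².

A_s ≈ 3720 mm²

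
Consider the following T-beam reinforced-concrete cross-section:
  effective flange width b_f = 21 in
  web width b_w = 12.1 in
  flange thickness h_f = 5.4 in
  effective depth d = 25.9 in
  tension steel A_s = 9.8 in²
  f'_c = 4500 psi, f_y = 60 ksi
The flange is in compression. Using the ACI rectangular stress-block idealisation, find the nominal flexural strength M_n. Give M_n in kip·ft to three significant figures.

M_n ≈ 1080 kip·ft

Tension: T = A_s f_y = 9.8 × 60 = 588 kips.
Try a within the flange: a = T/(0.85 f'_c b_f) = 588/(0.85 × 4.5 × 21) = 7.320 in.
a = 7.320 > h_f = 5.4 in: the block extends into the web. Split into flange-overhang and web parts.
C_f = 0.85 f'_c (b_f − b_w) h_f = 0.85 × 4.5 × (21 − 12.1) × 5.4 = 183.8 kips.
Remaining web compression depth: a_w = (T − C_f)/(0.85 f'_c b_w) = (588 − 183.8)/(0.85 × 4.5 × 12.1) = 8.733 in.
M_n = C_f(d − h_f/2) + (T − C_f)(d − a_w/2) = 183.8 × (25.9 − 2.7) + 404.2 × (25.9 − 4.3665) = 4264.2 + 8703.8 = 12968.0 kip·in.
M_n = 12968.0/12 = 1080.67 kip·ft.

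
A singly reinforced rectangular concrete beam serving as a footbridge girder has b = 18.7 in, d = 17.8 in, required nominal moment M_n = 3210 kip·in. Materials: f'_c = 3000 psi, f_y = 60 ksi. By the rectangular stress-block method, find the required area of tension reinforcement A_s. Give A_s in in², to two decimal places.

From M_n = 0.85 f'_c a b (d − a/2):
a = d − √(d² − 2M_n/(0.85 f'_c b)) = 17.8 − √(17.8² − 2 × 3210/(0.85 × 3 × 18.7)) = 4.302 in.
A_s = 0.85 f'_c a b / f_y = 0.85 × 3 × 4.302 × 18.7 / 60 = 3.419 in².

A_s ≈ 3.42 in²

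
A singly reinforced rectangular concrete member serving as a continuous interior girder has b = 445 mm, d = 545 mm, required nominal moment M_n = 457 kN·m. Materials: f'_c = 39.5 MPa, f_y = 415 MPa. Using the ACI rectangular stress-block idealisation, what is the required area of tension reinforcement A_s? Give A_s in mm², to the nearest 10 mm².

With M_n = 0.85 f'_c a b (d − a/2), solve the quadratic for a:
a = d − √(d² − 2M_n/(0.85 f'_c b)) = 545 − √(545² − 2 × 457×10⁶/(0.85 × 39.5 × 445)) = 59.36 mm.
A_s = 0.85 f'_c a b / f_y = 0.85 × 39.5 × 59.36 × 445 / 415 = 2137.1 mm².

A_s ≈ 2140 mm²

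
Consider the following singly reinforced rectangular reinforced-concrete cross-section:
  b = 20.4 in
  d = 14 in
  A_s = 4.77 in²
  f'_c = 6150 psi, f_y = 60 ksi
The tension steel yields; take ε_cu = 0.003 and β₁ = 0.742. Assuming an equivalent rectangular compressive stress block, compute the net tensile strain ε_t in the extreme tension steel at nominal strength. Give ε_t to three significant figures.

ε_t ≈ 0.00861

a = A_s f_y/(0.85 f'_c b) = 2.684 in.
β₁ = 0.742, so c = a/β₁ = 2.684/0.742 = 3.617 in.
From the linear strain diagram with ε_cu = 0.003: ε_t = 0.003 (d − c)/c = 0.003 × (14 − 3.617)/3.617 = 0.00861.
Since ε_t ≥ 0.005, the section is tension-controlled.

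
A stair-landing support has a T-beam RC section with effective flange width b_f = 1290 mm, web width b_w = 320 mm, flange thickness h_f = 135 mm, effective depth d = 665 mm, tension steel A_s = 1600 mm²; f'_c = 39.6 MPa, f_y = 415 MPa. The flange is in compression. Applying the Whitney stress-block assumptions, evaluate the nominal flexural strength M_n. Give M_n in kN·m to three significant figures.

M_n ≈ 436 kN·m

Tension: T = A_s f_y = 1600 × 415 = 664000 N.
Try a within the flange: a = T/(0.85 f'_c b_f) = 664000/(0.85 × 39.6 × 1290) = 15.29 mm.
Since a = 15.29 ≤ h_f = 135 mm, the stress block lies entirely in the flange; analyse as a rectangular beam of width b_f.
M_n = T(d − a/2) = 664000 × (665 − 7.645) = 436.48 × 10⁶ N·mm.
M_n = 436.48 kN·m.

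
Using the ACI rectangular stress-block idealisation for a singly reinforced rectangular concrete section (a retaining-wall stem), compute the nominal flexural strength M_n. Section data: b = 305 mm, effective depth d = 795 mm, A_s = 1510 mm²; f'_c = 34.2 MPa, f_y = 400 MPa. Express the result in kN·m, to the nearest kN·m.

T = A_s f_y = 1510 × 400 = 604000 N = 604 kN.
From C = T: a = T/(0.85 f'_c b) = 604000/(0.85 × 34.2 × 305) = 68.12 mm.
M_n = T(d − a/2) = 604 kN × (795 − 34.06) mm = 459.61 kN·m.

M_n ≈ 460 kN·m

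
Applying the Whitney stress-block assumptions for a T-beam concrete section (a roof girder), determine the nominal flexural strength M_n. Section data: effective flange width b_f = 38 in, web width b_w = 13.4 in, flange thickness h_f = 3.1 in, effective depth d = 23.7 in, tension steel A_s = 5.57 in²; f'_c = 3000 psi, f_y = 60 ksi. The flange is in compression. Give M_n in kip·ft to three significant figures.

M_n ≈ 611 kip·ft

Tension: T = A_s f_y = 5.57 × 60 = 334.2 kips.
Try a within the flange: a = T/(0.85 f'_c b_f) = 334.2/(0.85 × 3 × 38) = 3.449 in.
a = 3.449 > h_f = 3.1 in: the block extends into the web. Split into flange-overhang and web parts.
C_f = 0.85 f'_c (b_f − b_w) h_f = 0.85 × 3 × (38 − 13.4) × 3.1 = 194.5 kips.
Remaining web compression depth: a_w = (T − C_f)/(0.85 f'_c b_w) = (334.2 − 194.5)/(0.85 × 3 × 13.4) = 4.088 in.
M_n = C_f(d − h_f/2) + (T − C_f)(d − a_w/2) = 194.5 × (23.7 − 1.55) + 139.7 × (23.7 − 2.044) = 4308.2 + 3025.3 = 7333.5 kip·in.
M_n = 7333.5/12 = 611.13 kip·ft.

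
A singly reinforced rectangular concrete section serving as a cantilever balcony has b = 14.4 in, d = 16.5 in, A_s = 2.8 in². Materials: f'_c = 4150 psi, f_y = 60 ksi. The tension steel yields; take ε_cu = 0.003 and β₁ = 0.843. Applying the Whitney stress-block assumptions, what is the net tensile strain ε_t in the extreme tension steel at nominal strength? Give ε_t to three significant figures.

ε_t ≈ 0.00962

a = A_s f_y/(0.85 f'_c b) = 3.307 in.
β₁ = 0.843, so c = a/β₁ = 3.307/0.843 = 3.923 in.
From the linear strain diagram with ε_cu = 0.003: ε_t = 0.003 (d − c)/c = 0.003 × (16.5 − 3.923)/3.923 = 0.00962.
Since ε_t ≥ 0.005, the section is tension-controlled.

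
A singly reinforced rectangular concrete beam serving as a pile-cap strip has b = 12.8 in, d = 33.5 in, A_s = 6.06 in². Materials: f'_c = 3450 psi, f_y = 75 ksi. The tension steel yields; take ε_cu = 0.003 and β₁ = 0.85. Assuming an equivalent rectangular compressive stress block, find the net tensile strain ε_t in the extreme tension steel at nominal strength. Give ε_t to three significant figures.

ε_t ≈ 0.00406

a = A_s f_y/(0.85 f'_c b) = 12.108 in.
β₁ = 0.85, so c = a/β₁ = 12.108/0.85 = 14.245 in.
From the linear strain diagram with ε_cu = 0.003: ε_t = 0.003 (d − c)/c = 0.003 × (33.5 − 14.245)/14.245 = 0.00406.
ε_t is between 0.004 and 0.005 — transition zone.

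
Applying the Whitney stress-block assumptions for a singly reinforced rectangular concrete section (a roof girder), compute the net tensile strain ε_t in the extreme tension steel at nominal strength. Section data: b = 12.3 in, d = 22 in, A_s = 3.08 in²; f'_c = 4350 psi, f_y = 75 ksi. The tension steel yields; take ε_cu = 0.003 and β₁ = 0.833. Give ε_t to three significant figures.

ε_t ≈ 0.00782

a = A_s f_y/(0.85 f'_c b) = 5.079 in.
β₁ = 0.833, so c = a/β₁ = 5.079/0.833 = 6.097 in.
From the linear strain diagram with ε_cu = 0.003: ε_t = 0.003 (d − c)/c = 0.003 × (22 − 6.097)/6.097 = 0.00782.
Since ε_t ≥ 0.005, the section is tension-controlled.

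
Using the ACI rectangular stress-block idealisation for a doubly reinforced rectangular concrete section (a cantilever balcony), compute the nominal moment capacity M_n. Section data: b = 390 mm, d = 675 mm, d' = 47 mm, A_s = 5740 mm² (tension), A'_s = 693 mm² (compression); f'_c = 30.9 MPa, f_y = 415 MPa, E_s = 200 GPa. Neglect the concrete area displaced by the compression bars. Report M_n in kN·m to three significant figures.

Assume both tension and compression steel yield.
Net tension couple steel: A_s − A'_s = 5047 mm².
a = (A_s − A'_s) f_y / (0.85 f'_c b) = 2094505/(0.85 × 30.9 × 390) = 204.47 mm.
c = a/β₁ = 204.47/0.829 = 246.65 mm; ε'_s = 0.003(c − d')/c = 0.0024 ≥ f_y/E_s = 0.0021, so compression steel does yield.
M_n = (A_s − A'_s) f_y (d − a/2) + A'_s f_y (d − d') = [2094505 × (675 − 102.235) + 287595 × (675 − 47)] × 10⁻⁶ = 1199.66 + 180.61 = 1380.27 kN·m.

M_n ≈ 1380 kN·m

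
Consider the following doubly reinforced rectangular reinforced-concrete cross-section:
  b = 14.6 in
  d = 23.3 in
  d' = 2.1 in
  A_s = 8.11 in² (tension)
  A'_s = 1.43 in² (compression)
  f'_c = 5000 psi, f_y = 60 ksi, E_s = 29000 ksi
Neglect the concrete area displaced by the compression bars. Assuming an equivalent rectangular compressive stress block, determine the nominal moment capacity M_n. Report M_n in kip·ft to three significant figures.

Assume both steels yield.
a = (A_s − A'_s) f_y/(0.85 f'_c b) = (8.11 − 1.43) × 60/(0.85 × 5 × 14.6) = 6.459 in.
c = a/β₁ = 6.459/0.8 = 8.074 in; ε'_s = 0.003(c − d')/c = 0.0022 ≥ ε_y = 0.0021, so the compression steel yields.
M_n = (A_s − A'_s) f_y (d − a/2) + A'_s f_y (d − d') = 400.8 × (23.3 − 3.2295) + 85.8 × (23.3 − 2.1) = 8044.3 + 1819.0 = 9863.3 kip·in = 9863.3/12 = 821.94 kip·ft.

M_n ≈ 822 kip·ft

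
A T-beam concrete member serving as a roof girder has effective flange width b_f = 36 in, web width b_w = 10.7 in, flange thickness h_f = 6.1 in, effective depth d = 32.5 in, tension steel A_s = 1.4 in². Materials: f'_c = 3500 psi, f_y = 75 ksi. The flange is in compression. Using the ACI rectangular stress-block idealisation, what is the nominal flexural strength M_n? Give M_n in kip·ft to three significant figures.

Tension: T = A_s f_y = 1.4 × 75 = 105 kips.
Try a within the flange: a = T/(0.85 f'_c b_f) = 105/(0.85 × 3.5 × 36) = 0.980 in.
Since a = 0.980 ≤ h_f = 6.1 in, the stress block lies entirely in the flange; analyse as a rectangular beam of width b_f.
M_n = T(d − a/2) = 105 × (32.5 − 0.49) = 3361.1 kip·in.
M_n = 3361.1/12 = 280.09 kip·ft.

M_n ≈ 280 kip·ft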